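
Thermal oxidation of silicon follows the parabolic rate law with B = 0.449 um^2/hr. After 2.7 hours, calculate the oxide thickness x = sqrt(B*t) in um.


Step 1: Compute B*t = 0.449 * 2.7 = 1.2123
Step 2: x = sqrt(1.2123)
x = 1.101 um


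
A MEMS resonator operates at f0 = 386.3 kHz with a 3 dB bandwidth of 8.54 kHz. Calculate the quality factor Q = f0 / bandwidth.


Step 1: Q = f0 / bandwidth
Step 2: Q = 386.3 / 8.54
Q = 45.2


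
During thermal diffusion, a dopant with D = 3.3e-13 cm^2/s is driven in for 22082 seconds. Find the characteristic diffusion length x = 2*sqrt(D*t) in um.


Step 1: Compute D*t = 3.3e-13 * 22082 = 7.28706e-09 cm^2
Step 2: sqrt(D*t) = 8.53643e-05 cm
Step 3: x = 2 * 8.53643e-05 cm = 1.707286e-04 cm
Step 4: Convert to um (1 cm = 1e4 um): x = 1.707 um


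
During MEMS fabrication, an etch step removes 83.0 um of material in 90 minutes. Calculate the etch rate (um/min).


Step 1: Etch rate = depth / time
Step 2: rate = 83.0 / 90
rate = 0.922 um/min


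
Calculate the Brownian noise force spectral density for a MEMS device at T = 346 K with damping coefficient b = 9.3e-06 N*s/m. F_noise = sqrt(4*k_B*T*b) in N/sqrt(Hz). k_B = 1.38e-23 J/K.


Step 1: Compute 4 * k_B * T * b
= 4 * 1.38e-23 * 346 * 9.3e-06
= 1.7762e-25 N^2/Hz
Step 2: F_noise = sqrt(1.7762e-25)
F_noise = 4.21e-13 N/sqrt(Hz)


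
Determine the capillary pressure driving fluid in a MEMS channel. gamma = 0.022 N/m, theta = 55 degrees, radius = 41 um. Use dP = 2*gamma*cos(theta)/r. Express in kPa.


Step 1: cos(55 deg) = 0.5736
Step 2: Convert r to m: r = 41e-6 m
Step 3: dP = 2 * 0.022 * 0.5736 / 41e-6 = 615.6 Pa
Step 4: Convert Pa to kPa (divide by 1000).
dP = 0.62 kPa


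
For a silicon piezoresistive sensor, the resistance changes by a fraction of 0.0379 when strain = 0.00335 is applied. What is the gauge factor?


Step 1: Identify values.
dR/R = 0.0379, strain = 0.00335
Step 2: GF = (dR/R) / strain = 0.0379 / 0.00335
GF = 11.3


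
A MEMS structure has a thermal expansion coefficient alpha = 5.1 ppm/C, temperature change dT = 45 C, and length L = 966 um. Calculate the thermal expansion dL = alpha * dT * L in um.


Step 1: Convert CTE: alpha = 5.1 ppm/C = 5.1e-6 /C
Step 2: dL = 5.1e-6 * 45 * 966
dL = 0.2217 um


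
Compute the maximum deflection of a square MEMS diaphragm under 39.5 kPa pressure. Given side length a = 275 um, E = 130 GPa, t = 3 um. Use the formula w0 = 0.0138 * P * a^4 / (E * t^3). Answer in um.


Step 1: Convert pressure to compatible units (E is in GPa, so P in GPa).
P = 39.5 kPa = 39.5e-6 GPa
Step 2: Compute numerator: 0.0138 * P * a^4.
a^4 = 275^4 = 5719140625
numerator = 0.0138 * 39.5e-6 * 5719140625 = 3.1175e+03
Step 3: Compute denominator: E * t^3 = 130 * 3^3 = 3510
Step 4: w0 = numerator / denominator = 3.1175e+03 / 3510 = 0.8882 um


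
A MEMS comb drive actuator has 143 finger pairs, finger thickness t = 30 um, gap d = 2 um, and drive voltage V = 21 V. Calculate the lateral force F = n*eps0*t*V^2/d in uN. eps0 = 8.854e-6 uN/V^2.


Step 1: Parameters: n=143, eps0=8.854e-6 uN/V^2, t=30 um, V=21 V, d=2 um
Step 2: V^2 = 441
Step 3: F = 143 * 8.854e-6 * 30 * 441 / 2
F = 8.375 uN


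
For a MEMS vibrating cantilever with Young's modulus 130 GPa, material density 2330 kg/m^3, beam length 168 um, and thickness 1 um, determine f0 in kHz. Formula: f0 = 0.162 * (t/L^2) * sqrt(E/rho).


Step 1: Convert units to SI.
t_SI = 1e-6 m, L_SI = 168e-6 m
Step 2: Calculate sqrt(E/rho).
sqrt(130e9 / 2330) = 7469.54 m/s
Step 3: Compute f0.
f0 = 0.162 * 1e-6 / (168e-6)^2 * 7469.54 = 42873.6 Hz = 42.87 kHz


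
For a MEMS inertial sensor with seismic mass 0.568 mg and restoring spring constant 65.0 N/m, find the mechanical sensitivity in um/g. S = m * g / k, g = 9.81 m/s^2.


Step 1: Convert mass: m = 0.568 mg = 5.68e-07 kg
Step 2: S = m * g / k = 5.68e-07 * 9.81 / 65.0
Step 3: S = 8.57e-08 m/g
Step 4: Convert to um/g: S = 0.086 um/g


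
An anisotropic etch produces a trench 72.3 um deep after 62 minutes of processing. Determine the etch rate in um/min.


Step 1: Etch rate = depth / time
Step 2: rate = 72.3 / 62
rate = 1.166 um/min


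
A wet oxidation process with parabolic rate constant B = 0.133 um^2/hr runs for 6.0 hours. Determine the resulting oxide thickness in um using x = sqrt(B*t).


Step 1: Compute B*t = 0.133 * 6.0 = 0.798
Step 2: x = sqrt(0.798)
x = 0.893 um


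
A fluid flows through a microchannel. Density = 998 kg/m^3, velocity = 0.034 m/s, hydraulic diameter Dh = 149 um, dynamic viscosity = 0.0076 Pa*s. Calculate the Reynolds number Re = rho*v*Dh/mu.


Step 1: Convert Dh to meters: Dh = 149e-6 m
Step 2: Re = rho * v * Dh / mu
Re = 998 * 0.034 * 149e-6 / 0.0076
Re = 0.665


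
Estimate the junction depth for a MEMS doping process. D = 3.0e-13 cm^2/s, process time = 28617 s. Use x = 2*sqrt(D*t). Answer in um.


Step 1: Compute D*t = 3.0e-13 * 28617 = 8.5851e-09 cm^2
Step 2: sqrt(D*t) = 9.26558e-05 cm
Step 3: x = 2 * 9.26558e-05 cm = 1.853116e-04 cm
Step 4: Convert to um (1 cm = 1e4 um): x = 1.853 um


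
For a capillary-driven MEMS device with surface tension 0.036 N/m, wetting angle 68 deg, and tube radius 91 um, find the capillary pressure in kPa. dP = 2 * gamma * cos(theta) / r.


Step 1: cos(68 deg) = 0.3746
Step 2: Convert r to m: r = 91e-6 m
Step 3: dP = 2 * 0.036 * 0.3746 / 91e-6 = 296.4 Pa
Step 4: Convert Pa to kPa (divide by 1000).
dP = 0.3 kPa


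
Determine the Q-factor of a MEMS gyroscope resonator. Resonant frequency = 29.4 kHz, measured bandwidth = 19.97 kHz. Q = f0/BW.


Step 1: Q = f0 / bandwidth
Step 2: Q = 29.4 / 19.97
Q = 1.5


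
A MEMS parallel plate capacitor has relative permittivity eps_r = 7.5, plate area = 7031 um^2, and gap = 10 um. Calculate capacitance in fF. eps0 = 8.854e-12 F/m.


Step 1: Convert area to m^2: A = 7031e-12 m^2
Step 2: Convert gap to m: d = 10e-6 m
Step 3: C = eps0 * eps_r * A / d
C = 8.854e-12 * 7.5 * 7031e-12 / 10e-6
Step 4: Convert to fF (multiply by 1e15).
C = 46.69 fF


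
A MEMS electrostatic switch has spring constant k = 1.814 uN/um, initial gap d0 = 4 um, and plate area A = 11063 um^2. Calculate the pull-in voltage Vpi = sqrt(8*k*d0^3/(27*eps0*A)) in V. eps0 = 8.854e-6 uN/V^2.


Step 1: Compute numerator: 8 * k * d0^3 = 8 * 1.814 * 4^3 = 928.768
Step 2: Compute denominator: 27 * eps0 * A = 27 * 8.854e-6 * 11063 = 2.644699
Step 3: Vpi = sqrt(928.768 / 2.644699)
Vpi = 18.74 V


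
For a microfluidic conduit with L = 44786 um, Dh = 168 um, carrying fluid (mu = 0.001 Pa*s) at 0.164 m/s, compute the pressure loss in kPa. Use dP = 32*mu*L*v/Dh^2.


Step 1: Convert to SI: L = 44786e-6 m, Dh = 168e-6 m
Step 2: dP = 32 * 0.001 * 44786e-6 * 0.164 / (168e-6)^2
Step 3: dP = 8327.56 Pa
Step 4: Convert to kPa: dP = 8.33 kPa


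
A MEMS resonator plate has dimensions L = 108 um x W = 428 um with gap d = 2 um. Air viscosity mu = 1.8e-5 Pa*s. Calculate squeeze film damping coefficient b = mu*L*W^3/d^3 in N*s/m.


Step 1: Convert to SI.
L = 108e-6 m, W = 428e-6 m, d = 2e-6 m
Step 2: W^3 = (428e-6)^3 = 7.84e-11 m^3
Step 3: d^3 = (2e-6)^3 = 8.00e-18 m^3
Step 4: b = 1.8e-5 * 108e-6 * 7.84e-11 / 8.00e-18
b = 1.91e-02 N*s/m


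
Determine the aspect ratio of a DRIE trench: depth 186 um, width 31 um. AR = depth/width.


Step 1: AR = depth / width
Step 2: AR = 186 / 31
AR = 6.0


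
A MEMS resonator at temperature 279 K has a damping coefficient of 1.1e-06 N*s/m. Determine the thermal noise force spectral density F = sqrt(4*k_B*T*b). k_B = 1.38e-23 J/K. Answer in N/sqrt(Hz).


Step 1: Compute 4 * k_B * T * b
= 4 * 1.38e-23 * 279 * 1.1e-06
= 1.6941e-26 N^2/Hz
Step 2: F_noise = sqrt(1.6941e-26)
F_noise = 1.30e-13 N/sqrt(Hz)


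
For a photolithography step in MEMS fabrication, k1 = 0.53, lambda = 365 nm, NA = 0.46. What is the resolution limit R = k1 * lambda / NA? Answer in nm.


Step 1: Identify values: k1 = 0.53, lambda = 365 nm, NA = 0.46
Step 2: R = k1 * lambda / NA
R = 0.53 * 365 / 0.46
R = 420.5 nm


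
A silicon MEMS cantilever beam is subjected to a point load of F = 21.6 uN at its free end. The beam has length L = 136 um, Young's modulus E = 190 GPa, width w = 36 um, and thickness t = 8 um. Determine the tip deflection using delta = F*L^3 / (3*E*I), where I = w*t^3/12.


Step 1: Calculate the second moment of area.
I = w * t^3 / 12 = 36 * 8^3 / 12 = 1536.0 um^4
Step 2: Convert E to consistent units (1 GPa = 1000 uN/um^2).
E = 190 GPa = 190000 uN/um^2
Step 3: Calculate tip deflection.
delta = F * L^3 / (3 * E * I)
delta = 21.6 * 136^3 / (3 * 190000 * 1536.0)
delta = 0.0621 um


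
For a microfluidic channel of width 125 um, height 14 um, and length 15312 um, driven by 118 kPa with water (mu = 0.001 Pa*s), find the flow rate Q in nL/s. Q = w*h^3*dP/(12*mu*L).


Step 1: Convert all dimensions to SI (meters).
w = 125e-6 m, h = 14e-6 m, L = 15312e-6 m, dP = 118e3 Pa
Step 2: Q = w * h^3 * dP / (12 * mu * L)
Q = 125e-6 * (14e-6)^3 * 118e3 / (12 * 0.001 * 15312e-6) = 2.2027386e-10 m^3/s
Step 3: Convert Q from m^3/s to nL/s (1 m^3 = 1e12 nL, so multiply by 1e12).
Q = 220.274 nL/s


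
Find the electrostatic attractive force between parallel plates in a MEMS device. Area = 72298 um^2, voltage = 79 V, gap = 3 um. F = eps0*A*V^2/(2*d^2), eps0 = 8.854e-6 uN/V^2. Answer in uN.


Step 1: Identify parameters.
eps0 = 8.854e-6 uN/V^2, A = 72298 um^2, V = 79 V, d = 3 um
Step 2: Compute V^2 = 79^2 = 6241
Step 3: Compute d^2 = 3^2 = 9
Step 4: F = 0.5 * 8.854e-6 * 72298 * 6241 / 9
F = 221.946 uN


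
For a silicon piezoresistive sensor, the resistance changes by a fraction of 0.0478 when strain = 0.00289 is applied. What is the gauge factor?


Step 1: Identify values.
dR/R = 0.0478, strain = 0.00289
Step 2: GF = (dR/R) / strain = 0.0478 / 0.00289
GF = 16.5


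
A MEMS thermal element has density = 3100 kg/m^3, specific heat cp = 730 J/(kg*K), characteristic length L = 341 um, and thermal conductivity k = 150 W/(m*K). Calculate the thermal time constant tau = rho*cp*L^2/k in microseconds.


Step 1: Convert L to m: L = 341e-6 m
Step 2: L^2 = (341e-6)^2 = 1.16281e-07 m^2
Step 3: tau = 3100 * 730 * 1.16281e-07 / 150 = 1.75429269e-03 s
Step 4: Convert to microseconds (multiply by 1e6).
tau = 1754.293 us


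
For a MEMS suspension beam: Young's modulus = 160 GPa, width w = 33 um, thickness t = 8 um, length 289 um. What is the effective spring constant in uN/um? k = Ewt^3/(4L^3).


Step 1: Convert E to consistent units (1 GPa = 1000 uN/um^2).
E = 160 GPa = 160000 uN/um^2
Step 2: Compute t^3 = 8^3 = 512
Step 3: Compute L^3 = 289^3 = 24137569
Step 4: k = 160000 * 33 * 512 / (4 * 24137569)
k = 27.9995 uN/um


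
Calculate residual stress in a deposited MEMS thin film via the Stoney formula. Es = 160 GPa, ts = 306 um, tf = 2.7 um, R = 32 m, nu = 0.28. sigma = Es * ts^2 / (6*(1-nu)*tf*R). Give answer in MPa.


Step 1: Compute numerator: Es * ts^2 = 160 * 306^2 = 14981760 (GPa*um^2)
Step 2: Compute denominator (R in um): 6*(1-nu)*tf*R = 6*0.72*2.7*32e6 = 373248000.0 (um^2)
Step 3: sigma (GPa) = 14981760 / 373248000.0 = 4.0139e-02 GPa
Step 4: Convert to MPa (x1000): sigma = 40.1 MPa


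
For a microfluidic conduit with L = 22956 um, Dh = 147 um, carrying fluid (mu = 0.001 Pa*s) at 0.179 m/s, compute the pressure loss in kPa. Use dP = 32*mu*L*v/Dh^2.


Step 1: Convert to SI: L = 22956e-6 m, Dh = 147e-6 m
Step 2: dP = 32 * 0.001 * 22956e-6 * 0.179 / (147e-6)^2
Step 3: dP = 6085.06 Pa
Step 4: Convert to kPa: dP = 6.09 kPa


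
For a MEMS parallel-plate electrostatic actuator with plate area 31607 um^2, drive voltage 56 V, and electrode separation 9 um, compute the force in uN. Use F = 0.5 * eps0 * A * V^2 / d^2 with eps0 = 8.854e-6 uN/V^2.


Step 1: Identify parameters.
eps0 = 8.854e-6 uN/V^2, A = 31607 um^2, V = 56 V, d = 9 um
Step 2: Compute V^2 = 56^2 = 3136
Step 3: Compute d^2 = 9^2 = 81
Step 4: F = 0.5 * 8.854e-6 * 31607 * 3136 / 81
F = 5.417 uN


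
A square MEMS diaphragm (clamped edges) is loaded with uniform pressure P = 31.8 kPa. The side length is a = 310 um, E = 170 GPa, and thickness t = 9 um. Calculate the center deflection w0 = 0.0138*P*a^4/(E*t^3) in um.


Step 1: Convert pressure to compatible units (E is in GPa, so P in GPa).
P = 31.8 kPa = 31.8e-6 GPa
Step 2: Compute numerator: 0.0138 * P * a^4.
a^4 = 310^4 = 9235210000
numerator = 0.0138 * 31.8e-6 * 9235210000 = 4.0528e+03
Step 3: Compute denominator: E * t^3 = 170 * 9^3 = 123930
Step 4: w0 = numerator / denominator = 4.0528e+03 / 123930 = 0.0327 um


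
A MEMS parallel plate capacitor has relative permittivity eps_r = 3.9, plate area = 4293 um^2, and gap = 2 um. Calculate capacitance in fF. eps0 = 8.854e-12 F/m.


Step 1: Convert area to m^2: A = 4293e-12 m^2
Step 2: Convert gap to m: d = 2e-6 m
Step 3: C = eps0 * eps_r * A / d
C = 8.854e-12 * 3.9 * 4293e-12 / 2e-6
Step 4: Convert to fF (multiply by 1e15).
C = 74.12 fF


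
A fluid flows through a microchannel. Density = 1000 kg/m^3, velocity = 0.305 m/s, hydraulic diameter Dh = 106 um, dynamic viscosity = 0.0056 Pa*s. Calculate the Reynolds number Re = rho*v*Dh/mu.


Step 1: Convert Dh to meters: Dh = 106e-6 m
Step 2: Re = rho * v * Dh / mu
Re = 1000 * 0.305 * 106e-6 / 0.0056
Re = 5.773


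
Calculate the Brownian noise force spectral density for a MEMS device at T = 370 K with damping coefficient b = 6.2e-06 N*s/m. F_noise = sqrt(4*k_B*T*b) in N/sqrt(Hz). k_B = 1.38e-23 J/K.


Step 1: Compute 4 * k_B * T * b
= 4 * 1.38e-23 * 370 * 6.2e-06
= 1.2663e-25 N^2/Hz
Step 2: F_noise = sqrt(1.2663e-25)
F_noise = 3.56e-13 N/sqrt(Hz)


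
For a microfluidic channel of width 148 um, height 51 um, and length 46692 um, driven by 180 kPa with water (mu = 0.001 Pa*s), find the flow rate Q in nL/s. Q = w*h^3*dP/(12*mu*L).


Step 1: Convert all dimensions to SI (meters).
w = 148e-6 m, h = 51e-6 m, L = 46692e-6 m, dP = 180e3 Pa
Step 2: Q = w * h^3 * dP / (12 * mu * L)
Q = 148e-6 * (51e-6)^3 * 180e3 / (12 * 0.001 * 46692e-6) = 6.30697379e-09 m^3/s
Step 3: Convert Q from m^3/s to nL/s (1 m^3 = 1e12 nL, so multiply by 1e12).
Q = 6306.974 nL/s


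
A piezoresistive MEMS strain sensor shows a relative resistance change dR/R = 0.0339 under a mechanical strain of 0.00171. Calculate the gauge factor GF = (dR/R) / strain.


Step 1: Identify values.
dR/R = 0.0339, strain = 0.00171
Step 2: GF = (dR/R) / strain = 0.0339 / 0.00171
GF = 19.8


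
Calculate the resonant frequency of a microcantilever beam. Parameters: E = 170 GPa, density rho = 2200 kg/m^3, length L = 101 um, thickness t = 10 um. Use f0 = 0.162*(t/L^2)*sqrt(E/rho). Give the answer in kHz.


Step 1: Convert units to SI.
t_SI = 10e-6 m, L_SI = 101e-6 m
Step 2: Calculate sqrt(E/rho).
sqrt(170e9 / 2200) = 8790.49 m/s
Step 3: Compute f0.
f0 = 0.162 * 10e-6 / (101e-6)^2 * 8790.49 = 1395999.8 Hz = 1396.0 kHz


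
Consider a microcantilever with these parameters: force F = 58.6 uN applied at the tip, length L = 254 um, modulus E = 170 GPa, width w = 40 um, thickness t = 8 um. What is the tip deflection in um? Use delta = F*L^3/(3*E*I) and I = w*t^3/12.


Step 1: Calculate the second moment of area.
I = w * t^3 / 12 = 40 * 8^3 / 12 = 1706.6667 um^4
Step 2: Convert E to consistent units (1 GPa = 1000 uN/um^2).
E = 170 GPa = 170000 uN/um^2
Step 3: Calculate tip deflection.
delta = F * L^3 / (3 * E * I)
delta = 58.6 * 254^3 / (3 * 170000 * 1706.6667)
delta = 1.1033 um


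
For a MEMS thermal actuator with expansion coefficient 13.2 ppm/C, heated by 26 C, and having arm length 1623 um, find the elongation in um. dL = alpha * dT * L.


Step 1: Convert CTE: alpha = 13.2 ppm/C = 13.2e-6 /C
Step 2: dL = 13.2e-6 * 26 * 1623
dL = 0.557 um


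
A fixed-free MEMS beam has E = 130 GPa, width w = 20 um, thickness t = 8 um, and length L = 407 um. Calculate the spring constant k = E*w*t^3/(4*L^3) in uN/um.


Step 1: Convert E to consistent units (1 GPa = 1000 uN/um^2).
E = 130 GPa = 130000 uN/um^2
Step 2: Compute t^3 = 8^3 = 512
Step 3: Compute L^3 = 407^3 = 67419143
Step 4: k = 130000 * 20 * 512 / (4 * 67419143)
k = 4.9363 uN/um


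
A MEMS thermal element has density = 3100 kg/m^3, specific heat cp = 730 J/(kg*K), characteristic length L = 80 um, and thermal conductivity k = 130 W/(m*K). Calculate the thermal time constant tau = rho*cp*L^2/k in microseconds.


Step 1: Convert L to m: L = 80e-6 m
Step 2: L^2 = (80e-6)^2 = 6.4e-09 m^2
Step 3: tau = 3100 * 730 * 6.4e-09 / 130 = 1.1140923e-04 s
Step 4: Convert to microseconds (multiply by 1e6).
tau = 111.409 us


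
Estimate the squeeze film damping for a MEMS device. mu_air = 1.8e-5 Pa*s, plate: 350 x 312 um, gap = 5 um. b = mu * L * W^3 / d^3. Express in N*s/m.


Step 1: Convert to SI.
L = 350e-6 m, W = 312e-6 m, d = 5e-6 m
Step 2: W^3 = (312e-6)^3 = 3.04e-11 m^3
Step 3: d^3 = (5e-6)^3 = 1.25e-16 m^3
Step 4: b = 1.8e-5 * 350e-6 * 3.04e-11 / 1.25e-16
b = 1.53e-03 N*s/m


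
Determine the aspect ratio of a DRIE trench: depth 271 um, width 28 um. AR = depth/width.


Step 1: AR = depth / width
Step 2: AR = 271 / 28
AR = 9.7


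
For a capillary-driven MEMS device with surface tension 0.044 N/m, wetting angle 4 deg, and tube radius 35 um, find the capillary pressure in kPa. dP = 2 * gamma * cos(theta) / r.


Step 1: cos(4 deg) = 0.9976
Step 2: Convert r to m: r = 35e-6 m
Step 3: dP = 2 * 0.044 * 0.9976 / 35e-6 = 2508.3 Pa
Step 4: Convert Pa to kPa (divide by 1000).
dP = 2.51 kPa


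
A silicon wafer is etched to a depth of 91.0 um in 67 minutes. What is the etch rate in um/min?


Step 1: Etch rate = depth / time
Step 2: rate = 91.0 / 67
rate = 1.358 um/min


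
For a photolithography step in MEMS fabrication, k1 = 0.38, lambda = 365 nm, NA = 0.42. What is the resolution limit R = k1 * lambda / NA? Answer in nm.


Step 1: Identify values: k1 = 0.38, lambda = 365 nm, NA = 0.42
Step 2: R = k1 * lambda / NA
R = 0.38 * 365 / 0.42
R = 330.2 nm


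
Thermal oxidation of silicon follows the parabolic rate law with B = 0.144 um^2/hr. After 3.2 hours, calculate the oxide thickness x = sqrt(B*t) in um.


Step 1: Compute B*t = 0.144 * 3.2 = 0.4608
Step 2: x = sqrt(0.4608)
x = 0.679 um


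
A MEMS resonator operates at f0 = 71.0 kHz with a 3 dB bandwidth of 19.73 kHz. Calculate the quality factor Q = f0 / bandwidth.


Step 1: Q = f0 / bandwidth
Step 2: Q = 71.0 / 19.73
Q = 3.6


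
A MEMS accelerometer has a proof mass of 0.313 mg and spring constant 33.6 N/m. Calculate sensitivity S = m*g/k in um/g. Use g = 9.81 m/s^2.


Step 1: Convert mass: m = 0.313 mg = 3.13e-07 kg
Step 2: S = m * g / k = 3.13e-07 * 9.81 / 33.6
Step 3: S = 9.14e-08 m/g
Step 4: Convert to um/g: S = 0.091 um/g


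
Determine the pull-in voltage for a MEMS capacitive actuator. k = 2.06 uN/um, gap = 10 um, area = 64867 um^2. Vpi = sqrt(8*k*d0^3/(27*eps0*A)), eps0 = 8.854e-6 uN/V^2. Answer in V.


Step 1: Compute numerator: 8 * k * d0^3 = 8 * 2.06 * 10^3 = 16480.0
Step 2: Compute denominator: 27 * eps0 * A = 27 * 8.854e-6 * 64867 = 15.506975
Step 3: Vpi = sqrt(16480.0 / 15.506975)
Vpi = 32.6 V


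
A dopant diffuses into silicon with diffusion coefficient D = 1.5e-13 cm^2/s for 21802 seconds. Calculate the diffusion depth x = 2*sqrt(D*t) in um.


Step 1: Compute D*t = 1.5e-13 * 21802 = 3.2703e-09 cm^2
Step 2: sqrt(D*t) = 5.71865e-05 cm
Step 3: x = 2 * 5.71865e-05 cm = 1.14373e-04 cm
Step 4: Convert to um (1 cm = 1e4 um): x = 1.144 um


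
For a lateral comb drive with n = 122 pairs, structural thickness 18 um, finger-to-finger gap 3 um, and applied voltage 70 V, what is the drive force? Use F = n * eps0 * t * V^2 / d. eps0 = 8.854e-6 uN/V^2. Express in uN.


Step 1: Parameters: n=122, eps0=8.854e-6 uN/V^2, t=18 um, V=70 V, d=3 um
Step 2: V^2 = 4900
Step 3: F = 122 * 8.854e-6 * 18 * 4900 / 3
F = 31.758 uN


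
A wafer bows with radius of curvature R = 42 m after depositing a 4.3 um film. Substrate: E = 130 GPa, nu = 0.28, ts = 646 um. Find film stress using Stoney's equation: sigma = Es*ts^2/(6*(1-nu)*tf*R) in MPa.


Step 1: Compute numerator: Es * ts^2 = 130 * 646^2 = 54251080 (GPa*um^2)
Step 2: Compute denominator (R in um): 6*(1-nu)*tf*R = 6*0.72*4.3*42e6 = 780192000.0 (um^2)
Step 3: sigma (GPa) = 54251080 / 780192000.0 = 6.9536e-02 GPa
Step 4: Convert to MPa (x1000): sigma = 69.5 MPa


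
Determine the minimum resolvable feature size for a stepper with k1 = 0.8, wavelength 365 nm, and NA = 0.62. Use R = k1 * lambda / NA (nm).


Step 1: Identify values: k1 = 0.8, lambda = 365 nm, NA = 0.62
Step 2: R = k1 * lambda / NA
R = 0.8 * 365 / 0.62
R = 471.0 nm


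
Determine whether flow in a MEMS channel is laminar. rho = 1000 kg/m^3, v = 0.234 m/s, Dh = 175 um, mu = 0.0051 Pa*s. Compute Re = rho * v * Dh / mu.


Step 1: Convert Dh to meters: Dh = 175e-6 m
Step 2: Re = rho * v * Dh / mu
Re = 1000 * 0.234 * 175e-6 / 0.0051
Re = 8.029
Since Re = 8.029 is below ~2300, the flow is laminar.


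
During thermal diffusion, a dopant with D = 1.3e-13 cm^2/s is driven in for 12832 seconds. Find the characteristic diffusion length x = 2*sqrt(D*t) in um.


Step 1: Compute D*t = 1.3e-13 * 12832 = 1.66816e-09 cm^2
Step 2: sqrt(D*t) = 4.0843e-05 cm
Step 3: x = 2 * 4.0843e-05 cm = 8.1686e-05 cm
Step 4: Convert to um (1 cm = 1e4 um): x = 0.817 um


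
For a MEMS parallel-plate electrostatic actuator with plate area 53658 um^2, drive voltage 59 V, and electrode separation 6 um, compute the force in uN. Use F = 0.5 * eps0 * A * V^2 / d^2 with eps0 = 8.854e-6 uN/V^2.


Step 1: Identify parameters.
eps0 = 8.854e-6 uN/V^2, A = 53658 um^2, V = 59 V, d = 6 um
Step 2: Compute V^2 = 59^2 = 3481
Step 3: Compute d^2 = 6^2 = 36
Step 4: F = 0.5 * 8.854e-6 * 53658 * 3481 / 36
F = 22.969 uN


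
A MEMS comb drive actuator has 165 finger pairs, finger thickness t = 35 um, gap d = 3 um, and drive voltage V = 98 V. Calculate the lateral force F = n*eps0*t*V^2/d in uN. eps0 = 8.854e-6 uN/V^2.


Step 1: Parameters: n=165, eps0=8.854e-6 uN/V^2, t=35 um, V=98 V, d=3 um
Step 2: V^2 = 9604
Step 3: F = 165 * 8.854e-6 * 35 * 9604 / 3
F = 163.69 uN


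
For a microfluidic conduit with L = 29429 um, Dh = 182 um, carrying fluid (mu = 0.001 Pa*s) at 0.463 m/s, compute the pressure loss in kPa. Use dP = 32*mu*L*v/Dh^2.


Step 1: Convert to SI: L = 29429e-6 m, Dh = 182e-6 m
Step 2: dP = 32 * 0.001 * 29429e-6 * 0.463 / (182e-6)^2
Step 3: dP = 13163.27 Pa
Step 4: Convert to kPa: dP = 13.16 kPa


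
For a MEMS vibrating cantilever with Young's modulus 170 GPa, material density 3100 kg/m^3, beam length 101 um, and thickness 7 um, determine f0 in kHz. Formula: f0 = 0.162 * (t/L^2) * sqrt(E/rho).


Step 1: Convert units to SI.
t_SI = 7e-6 m, L_SI = 101e-6 m
Step 2: Calculate sqrt(E/rho).
sqrt(170e9 / 3100) = 7405.32 m/s
Step 3: Compute f0.
f0 = 0.162 * 7e-6 / (101e-6)^2 * 7405.32 = 823216.6 Hz = 823.22 kHz


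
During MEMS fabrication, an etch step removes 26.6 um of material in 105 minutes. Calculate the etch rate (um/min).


Step 1: Etch rate = depth / time
Step 2: rate = 26.6 / 105
rate = 0.253 um/min


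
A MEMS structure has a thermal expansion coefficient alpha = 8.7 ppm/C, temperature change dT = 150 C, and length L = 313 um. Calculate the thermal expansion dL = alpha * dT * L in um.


Step 1: Convert CTE: alpha = 8.7 ppm/C = 8.7e-6 /C
Step 2: dL = 8.7e-6 * 150 * 313
dL = 0.4085 um


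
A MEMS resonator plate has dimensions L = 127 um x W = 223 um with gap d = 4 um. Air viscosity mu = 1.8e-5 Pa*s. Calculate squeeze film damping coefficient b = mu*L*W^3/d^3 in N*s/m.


Step 1: Convert to SI.
L = 127e-6 m, W = 223e-6 m, d = 4e-6 m
Step 2: W^3 = (223e-6)^3 = 1.11e-11 m^3
Step 3: d^3 = (4e-6)^3 = 6.40e-17 m^3
Step 4: b = 1.8e-5 * 127e-6 * 1.11e-11 / 6.40e-17
b = 3.96e-04 N*s/m


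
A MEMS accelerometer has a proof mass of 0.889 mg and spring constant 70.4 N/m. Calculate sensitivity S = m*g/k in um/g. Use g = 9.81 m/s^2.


Step 1: Convert mass: m = 0.889 mg = 8.89e-07 kg
Step 2: S = m * g / k = 8.89e-07 * 9.81 / 70.4
Step 3: S = 1.24e-07 m/g
Step 4: Convert to um/g: S = 0.124 um/g


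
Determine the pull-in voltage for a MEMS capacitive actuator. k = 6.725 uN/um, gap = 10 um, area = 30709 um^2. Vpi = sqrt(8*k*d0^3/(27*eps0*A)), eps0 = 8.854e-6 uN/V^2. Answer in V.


Step 1: Compute numerator: 8 * k * d0^3 = 8 * 6.725 * 10^3 = 53800.0
Step 2: Compute denominator: 27 * eps0 * A = 27 * 8.854e-6 * 30709 = 7.341232
Step 3: Vpi = sqrt(53800.0 / 7.341232)
Vpi = 85.61 V


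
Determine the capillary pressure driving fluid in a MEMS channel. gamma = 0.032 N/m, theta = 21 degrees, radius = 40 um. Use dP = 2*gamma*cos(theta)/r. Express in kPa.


Step 1: cos(21 deg) = 0.9336
Step 2: Convert r to m: r = 40e-6 m
Step 3: dP = 2 * 0.032 * 0.9336 / 40e-6 = 1493.8 Pa
Step 4: Convert Pa to kPa (divide by 1000).
dP = 1.49 kPa


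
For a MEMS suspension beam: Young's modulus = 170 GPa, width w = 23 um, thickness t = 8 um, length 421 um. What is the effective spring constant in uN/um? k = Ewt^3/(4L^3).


Step 1: Convert E to consistent units (1 GPa = 1000 uN/um^2).
E = 170 GPa = 170000 uN/um^2
Step 2: Compute t^3 = 8^3 = 512
Step 3: Compute L^3 = 421^3 = 74618461
Step 4: k = 170000 * 23 * 512 / (4 * 74618461)
k = 6.7072 uN/um


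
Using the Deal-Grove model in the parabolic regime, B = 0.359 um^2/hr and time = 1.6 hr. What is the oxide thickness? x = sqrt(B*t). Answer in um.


Step 1: Compute B*t = 0.359 * 1.6 = 0.5744
Step 2: x = sqrt(0.5744)
x = 0.758 um


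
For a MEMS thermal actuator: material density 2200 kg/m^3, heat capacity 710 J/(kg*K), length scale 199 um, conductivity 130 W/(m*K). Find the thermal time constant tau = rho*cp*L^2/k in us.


Step 1: Convert L to m: L = 199e-6 m
Step 2: L^2 = (199e-6)^2 = 3.9601e-08 m^2
Step 3: tau = 2200 * 710 * 3.9601e-08 / 130 = 4.7582125e-04 s
Step 4: Convert to microseconds (multiply by 1e6).
tau = 475.821 us


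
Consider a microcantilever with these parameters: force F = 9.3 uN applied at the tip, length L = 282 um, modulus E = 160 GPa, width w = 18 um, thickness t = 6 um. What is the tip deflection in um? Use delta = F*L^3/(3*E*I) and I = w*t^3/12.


Step 1: Calculate the second moment of area.
I = w * t^3 / 12 = 18 * 6^3 / 12 = 324.0 um^4
Step 2: Convert E to consistent units (1 GPa = 1000 uN/um^2).
E = 160 GPa = 160000 uN/um^2
Step 3: Calculate tip deflection.
delta = F * L^3 / (3 * E * I)
delta = 9.3 * 282^3 / (3 * 160000 * 324.0)
delta = 1.341 um


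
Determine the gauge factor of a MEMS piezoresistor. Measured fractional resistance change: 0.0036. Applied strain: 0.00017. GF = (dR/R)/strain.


Step 1: Identify values.
dR/R = 0.0036, strain = 0.00017
Step 2: GF = (dR/R) / strain = 0.0036 / 0.00017
GF = 21.2


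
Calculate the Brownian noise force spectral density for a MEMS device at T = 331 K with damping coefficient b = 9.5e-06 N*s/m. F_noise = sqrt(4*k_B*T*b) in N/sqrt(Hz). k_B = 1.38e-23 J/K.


Step 1: Compute 4 * k_B * T * b
= 4 * 1.38e-23 * 331 * 9.5e-06
= 1.7358e-25 N^2/Hz
Step 2: F_noise = sqrt(1.7358e-25)
F_noise = 4.17e-13 N/sqrt(Hz)


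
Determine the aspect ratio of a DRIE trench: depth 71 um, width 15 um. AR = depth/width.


Step 1: AR = depth / width
Step 2: AR = 71 / 15
AR = 4.7


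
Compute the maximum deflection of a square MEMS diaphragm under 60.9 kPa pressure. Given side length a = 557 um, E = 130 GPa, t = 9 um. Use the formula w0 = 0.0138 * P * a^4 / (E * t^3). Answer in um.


Step 1: Convert pressure to compatible units (E is in GPa, so P in GPa).
P = 60.9 kPa = 60.9e-6 GPa
Step 2: Compute numerator: 0.0138 * P * a^4.
a^4 = 557^4 = 96254442001
numerator = 0.0138 * 60.9e-6 * 96254442001 = 8.08942e+04
Step 3: Compute denominator: E * t^3 = 130 * 9^3 = 94770
Step 4: w0 = numerator / denominator = 8.08942e+04 / 94770 = 0.8536 um


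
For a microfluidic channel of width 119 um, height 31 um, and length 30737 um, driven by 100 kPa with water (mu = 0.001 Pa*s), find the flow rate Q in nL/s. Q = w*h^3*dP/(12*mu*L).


Step 1: Convert all dimensions to SI (meters).
w = 119e-6 m, h = 31e-6 m, L = 30737e-6 m, dP = 100e3 Pa
Step 2: Q = w * h^3 * dP / (12 * mu * L)
Q = 119e-6 * (31e-6)^3 * 100e3 / (12 * 0.001 * 30737e-6) = 9.611459e-10 m^3/s
Step 3: Convert Q from m^3/s to nL/s (1 m^3 = 1e12 nL, so multiply by 1e12).
Q = 961.146 nL/s


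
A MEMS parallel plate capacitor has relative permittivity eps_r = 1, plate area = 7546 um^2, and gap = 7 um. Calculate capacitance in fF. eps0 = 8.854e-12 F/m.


Step 1: Convert area to m^2: A = 7546e-12 m^2
Step 2: Convert gap to m: d = 7e-6 m
Step 3: C = eps0 * eps_r * A / d
C = 8.854e-12 * 1 * 7546e-12 / 7e-6
Step 4: Convert to fF (multiply by 1e15).
C = 9.54 fF


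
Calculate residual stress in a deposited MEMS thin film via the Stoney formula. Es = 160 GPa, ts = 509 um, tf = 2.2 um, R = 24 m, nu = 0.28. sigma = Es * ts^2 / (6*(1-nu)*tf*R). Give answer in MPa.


Step 1: Compute numerator: Es * ts^2 = 160 * 509^2 = 41452960 (GPa*um^2)
Step 2: Compute denominator (R in um): 6*(1-nu)*tf*R = 6*0.72*2.2*24e6 = 228096000.0 (um^2)
Step 3: sigma (GPa) = 41452960 / 228096000.0 = 1.81735e-01 GPa
Step 4: Convert to MPa (x1000): sigma = 181.7 MPa


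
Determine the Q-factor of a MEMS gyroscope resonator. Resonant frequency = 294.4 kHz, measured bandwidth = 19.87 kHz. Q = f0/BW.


Step 1: Q = f0 / bandwidth
Step 2: Q = 294.4 / 19.87
Q = 14.8


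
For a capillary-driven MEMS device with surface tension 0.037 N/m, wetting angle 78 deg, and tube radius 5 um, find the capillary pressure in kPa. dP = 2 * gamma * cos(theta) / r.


Step 1: cos(78 deg) = 0.2079
Step 2: Convert r to m: r = 5e-6 m
Step 3: dP = 2 * 0.037 * 0.2079 / 5e-6 = 3076.9 Pa
Step 4: Convert Pa to kPa (divide by 1000).
dP = 3.08 kPa


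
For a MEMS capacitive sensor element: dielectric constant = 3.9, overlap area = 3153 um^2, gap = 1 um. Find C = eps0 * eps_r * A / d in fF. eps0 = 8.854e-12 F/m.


Step 1: Convert area to m^2: A = 3153e-12 m^2
Step 2: Convert gap to m: d = 1e-6 m
Step 3: C = eps0 * eps_r * A / d
C = 8.854e-12 * 3.9 * 3153e-12 / 1e-6
Step 4: Convert to fF (multiply by 1e15).
C = 108.87 fF


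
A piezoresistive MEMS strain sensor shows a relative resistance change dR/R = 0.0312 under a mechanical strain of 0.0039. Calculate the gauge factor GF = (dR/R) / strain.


Step 1: Identify values.
dR/R = 0.0312, strain = 0.0039
Step 2: GF = (dR/R) / strain = 0.0312 / 0.0039
GF = 8.0


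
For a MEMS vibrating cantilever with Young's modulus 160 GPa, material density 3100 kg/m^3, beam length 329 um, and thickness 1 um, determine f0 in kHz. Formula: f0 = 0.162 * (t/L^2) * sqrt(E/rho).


Step 1: Convert units to SI.
t_SI = 1e-6 m, L_SI = 329e-6 m
Step 2: Calculate sqrt(E/rho).
sqrt(160e9 / 3100) = 7184.21 m/s
Step 3: Compute f0.
f0 = 0.162 * 1e-6 / (329e-6)^2 * 7184.21 = 10752.3 Hz = 10.75 kHz


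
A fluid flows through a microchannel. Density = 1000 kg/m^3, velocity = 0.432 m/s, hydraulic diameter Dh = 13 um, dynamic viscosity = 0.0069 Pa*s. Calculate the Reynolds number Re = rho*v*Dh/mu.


Step 1: Convert Dh to meters: Dh = 13e-6 m
Step 2: Re = rho * v * Dh / mu
Re = 1000 * 0.432 * 13e-6 / 0.0069
Re = 0.814


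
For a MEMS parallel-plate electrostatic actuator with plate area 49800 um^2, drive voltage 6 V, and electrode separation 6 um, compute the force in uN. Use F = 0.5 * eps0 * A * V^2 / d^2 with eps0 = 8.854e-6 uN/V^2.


Step 1: Identify parameters.
eps0 = 8.854e-6 uN/V^2, A = 49800 um^2, V = 6 V, d = 6 um
Step 2: Compute V^2 = 6^2 = 36
Step 3: Compute d^2 = 6^2 = 36
Step 4: F = 0.5 * 8.854e-6 * 49800 * 36 / 36
F = 0.22 uN


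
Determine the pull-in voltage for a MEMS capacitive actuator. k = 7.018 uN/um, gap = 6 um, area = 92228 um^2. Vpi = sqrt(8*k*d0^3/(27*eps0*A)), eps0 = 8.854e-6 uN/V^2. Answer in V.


Step 1: Compute numerator: 8 * k * d0^3 = 8 * 7.018 * 6^3 = 12127.104
Step 2: Compute denominator: 27 * eps0 * A = 27 * 8.854e-6 * 92228 = 22.047841
Step 3: Vpi = sqrt(12127.104 / 22.047841)
Vpi = 23.45 V


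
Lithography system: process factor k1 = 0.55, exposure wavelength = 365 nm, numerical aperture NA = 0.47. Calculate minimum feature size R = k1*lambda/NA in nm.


Step 1: Identify values: k1 = 0.55, lambda = 365 nm, NA = 0.47
Step 2: R = k1 * lambda / NA
R = 0.55 * 365 / 0.47
R = 427.1 nm


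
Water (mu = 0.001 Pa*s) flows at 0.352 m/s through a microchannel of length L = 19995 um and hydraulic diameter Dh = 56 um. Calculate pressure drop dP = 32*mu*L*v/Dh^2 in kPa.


Step 1: Convert to SI: L = 19995e-6 m, Dh = 56e-6 m
Step 2: dP = 32 * 0.001 * 19995e-6 * 0.352 / (56e-6)^2
Step 3: dP = 71818.78 Pa
Step 4: Convert to kPa: dP = 71.82 kPa


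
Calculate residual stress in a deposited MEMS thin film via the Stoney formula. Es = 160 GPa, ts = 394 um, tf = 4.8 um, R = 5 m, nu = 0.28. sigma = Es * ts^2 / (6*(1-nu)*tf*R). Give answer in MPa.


Step 1: Compute numerator: Es * ts^2 = 160 * 394^2 = 24837760 (GPa*um^2)
Step 2: Compute denominator (R in um): 6*(1-nu)*tf*R = 6*0.72*4.8*5e6 = 103680000.0 (um^2)
Step 3: sigma (GPa) = 24837760 / 103680000.0 = 2.39562e-01 GPa
Step 4: Convert to MPa (x1000): sigma = 239.6 MPa


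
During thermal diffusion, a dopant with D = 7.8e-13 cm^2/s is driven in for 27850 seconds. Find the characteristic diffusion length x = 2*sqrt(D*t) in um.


Step 1: Compute D*t = 7.8e-13 * 27850 = 2.1723e-08 cm^2
Step 2: sqrt(D*t) = 1.47387e-04 cm
Step 3: x = 2 * 1.47387e-04 cm = 2.94774e-04 cm
Step 4: Convert to um (1 cm = 1e4 um): x = 2.948 um


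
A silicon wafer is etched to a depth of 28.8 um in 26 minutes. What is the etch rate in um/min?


Step 1: Etch rate = depth / time
Step 2: rate = 28.8 / 26
rate = 1.108 um/min


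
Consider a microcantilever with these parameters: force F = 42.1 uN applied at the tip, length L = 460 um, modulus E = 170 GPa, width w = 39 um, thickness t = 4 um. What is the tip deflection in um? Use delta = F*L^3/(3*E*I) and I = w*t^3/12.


Step 1: Calculate the second moment of area.
I = w * t^3 / 12 = 39 * 4^3 / 12 = 208.0 um^4
Step 2: Convert E to consistent units (1 GPa = 1000 uN/um^2).
E = 170 GPa = 170000 uN/um^2
Step 3: Calculate tip deflection.
delta = F * L^3 / (3 * E * I)
delta = 42.1 * 460^3 / (3 * 170000 * 208.0)
delta = 38.6298 um


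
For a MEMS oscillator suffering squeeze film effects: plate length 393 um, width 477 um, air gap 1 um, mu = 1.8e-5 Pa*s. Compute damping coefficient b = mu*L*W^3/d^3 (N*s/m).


Step 1: Convert to SI.
L = 393e-6 m, W = 477e-6 m, d = 1e-6 m
Step 2: W^3 = (477e-6)^3 = 1.09e-10 m^3
Step 3: d^3 = (1e-6)^3 = 1.00e-18 m^3
Step 4: b = 1.8e-5 * 393e-6 * 1.09e-10 / 1.00e-18
b = 7.68e-01 N*s/m


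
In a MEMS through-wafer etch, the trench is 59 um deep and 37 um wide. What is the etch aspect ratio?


Step 1: AR = depth / width
Step 2: AR = 59 / 37
AR = 1.6


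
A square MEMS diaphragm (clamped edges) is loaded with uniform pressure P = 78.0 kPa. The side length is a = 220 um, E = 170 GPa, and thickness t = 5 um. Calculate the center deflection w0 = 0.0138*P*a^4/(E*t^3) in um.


Step 1: Convert pressure to compatible units (E is in GPa, so P in GPa).
P = 78.0 kPa = 78.0e-6 GPa
Step 2: Compute numerator: 0.0138 * P * a^4.
a^4 = 220^4 = 2342560000
numerator = 0.0138 * 78.0e-6 * 2342560000 = 2.52153e+03
Step 3: Compute denominator: E * t^3 = 170 * 5^3 = 21250
Step 4: w0 = numerator / denominator = 2.52153e+03 / 21250 = 0.1187 um


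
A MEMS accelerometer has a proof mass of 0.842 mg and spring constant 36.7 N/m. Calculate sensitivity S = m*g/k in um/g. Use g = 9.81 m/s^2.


Step 1: Convert mass: m = 0.842 mg = 8.42e-07 kg
Step 2: S = m * g / k = 8.42e-07 * 9.81 / 36.7
Step 3: S = 2.25e-07 m/g
Step 4: Convert to um/g: S = 0.225 um/g


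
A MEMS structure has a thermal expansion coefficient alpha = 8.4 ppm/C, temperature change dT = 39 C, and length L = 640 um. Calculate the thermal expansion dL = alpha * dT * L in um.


Step 1: Convert CTE: alpha = 8.4 ppm/C = 8.4e-6 /C
Step 2: dL = 8.4e-6 * 39 * 640
dL = 0.2097 um


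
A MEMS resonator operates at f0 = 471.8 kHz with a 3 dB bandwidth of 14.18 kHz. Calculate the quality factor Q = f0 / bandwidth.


Step 1: Q = f0 / bandwidth
Step 2: Q = 471.8 / 14.18
Q = 33.3


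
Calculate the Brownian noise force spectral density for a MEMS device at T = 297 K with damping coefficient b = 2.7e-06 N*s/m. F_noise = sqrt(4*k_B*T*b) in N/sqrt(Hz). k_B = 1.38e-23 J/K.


Step 1: Compute 4 * k_B * T * b
= 4 * 1.38e-23 * 297 * 2.7e-06
= 4.4265e-26 N^2/Hz
Step 2: F_noise = sqrt(4.4265e-26)
F_noise = 2.10e-13 N/sqrt(Hz)


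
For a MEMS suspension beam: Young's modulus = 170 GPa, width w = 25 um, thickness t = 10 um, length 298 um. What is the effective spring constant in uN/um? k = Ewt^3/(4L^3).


Step 1: Convert E to consistent units (1 GPa = 1000 uN/um^2).
E = 170 GPa = 170000 uN/um^2
Step 2: Compute t^3 = 10^3 = 1000
Step 3: Compute L^3 = 298^3 = 26463592
Step 4: k = 170000 * 25 * 1000 / (4 * 26463592)
k = 40.1495 uN/um


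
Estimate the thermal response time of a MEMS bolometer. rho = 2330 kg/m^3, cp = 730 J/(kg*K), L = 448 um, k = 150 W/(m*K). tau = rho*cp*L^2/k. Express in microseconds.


Step 1: Convert L to m: L = 448e-6 m
Step 2: L^2 = (448e-6)^2 = 2.00704e-07 m^2
Step 3: tau = 2330 * 730 * 2.00704e-07 / 150 = 2.2758496e-03 s
Step 4: Convert to microseconds (multiply by 1e6).
tau = 2275.85 us


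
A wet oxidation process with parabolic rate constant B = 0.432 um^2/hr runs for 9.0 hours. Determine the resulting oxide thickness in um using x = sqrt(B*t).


Step 1: Compute B*t = 0.432 * 9.0 = 3.888
Step 2: x = sqrt(3.888)
x = 1.972 um


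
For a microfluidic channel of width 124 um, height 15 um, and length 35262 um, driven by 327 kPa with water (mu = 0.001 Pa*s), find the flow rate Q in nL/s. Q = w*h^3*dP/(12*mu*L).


Step 1: Convert all dimensions to SI (meters).
w = 124e-6 m, h = 15e-6 m, L = 35262e-6 m, dP = 327e3 Pa
Step 2: Q = w * h^3 * dP / (12 * mu * L)
Q = 124e-6 * (15e-6)^3 * 327e3 / (12 * 0.001 * 35262e-6) = 3.2341118e-10 m^3/s
Step 3: Convert Q from m^3/s to nL/s (1 m^3 = 1e12 nL, so multiply by 1e12).
Q = 323.411 nL/s


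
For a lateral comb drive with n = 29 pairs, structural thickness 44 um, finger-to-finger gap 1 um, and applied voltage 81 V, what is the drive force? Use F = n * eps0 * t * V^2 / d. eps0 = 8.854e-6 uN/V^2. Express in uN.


Step 1: Parameters: n=29, eps0=8.854e-6 uN/V^2, t=44 um, V=81 V, d=1 um
Step 2: V^2 = 6561
Step 3: F = 29 * 8.854e-6 * 44 * 6561 / 1
F = 74.124 uN


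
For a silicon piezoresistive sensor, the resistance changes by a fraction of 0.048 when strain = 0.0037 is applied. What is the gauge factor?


Step 1: Identify values.
dR/R = 0.048, strain = 0.0037
Step 2: GF = (dR/R) / strain = 0.048 / 0.0037
GF = 13.0


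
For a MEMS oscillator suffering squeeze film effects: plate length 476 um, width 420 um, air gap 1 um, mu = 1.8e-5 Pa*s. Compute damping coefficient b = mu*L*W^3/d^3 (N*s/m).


Step 1: Convert to SI.
L = 476e-6 m, W = 420e-6 m, d = 1e-6 m
Step 2: W^3 = (420e-6)^3 = 7.41e-11 m^3
Step 3: d^3 = (1e-6)^3 = 1.00e-18 m^3
Step 4: b = 1.8e-5 * 476e-6 * 7.41e-11 / 1.00e-18
b = 6.35e-01 N*s/m


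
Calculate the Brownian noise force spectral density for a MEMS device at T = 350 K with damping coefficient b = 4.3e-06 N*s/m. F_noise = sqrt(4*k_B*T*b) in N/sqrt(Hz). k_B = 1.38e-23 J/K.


Step 1: Compute 4 * k_B * T * b
= 4 * 1.38e-23 * 350 * 4.3e-06
= 8.3076e-26 N^2/Hz
Step 2: F_noise = sqrt(8.3076e-26)
F_noise = 2.88e-13 N/sqrt(Hz)


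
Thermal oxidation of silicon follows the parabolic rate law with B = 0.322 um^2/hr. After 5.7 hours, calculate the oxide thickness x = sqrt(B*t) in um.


Step 1: Compute B*t = 0.322 * 5.7 = 1.8354
Step 2: x = sqrt(1.8354)
x = 1.355 um


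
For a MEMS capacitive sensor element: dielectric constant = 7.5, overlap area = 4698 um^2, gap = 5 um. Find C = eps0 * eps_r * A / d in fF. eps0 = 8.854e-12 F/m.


Step 1: Convert area to m^2: A = 4698e-12 m^2
Step 2: Convert gap to m: d = 5e-6 m
Step 3: C = eps0 * eps_r * A / d
C = 8.854e-12 * 7.5 * 4698e-12 / 5e-6
Step 4: Convert to fF (multiply by 1e15).
C = 62.39 fF
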